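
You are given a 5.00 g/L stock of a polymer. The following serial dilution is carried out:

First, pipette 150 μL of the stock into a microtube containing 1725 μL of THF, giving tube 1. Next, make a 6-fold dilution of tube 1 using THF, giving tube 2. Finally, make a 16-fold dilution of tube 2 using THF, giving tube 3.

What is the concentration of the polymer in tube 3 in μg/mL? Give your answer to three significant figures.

4.17 μg/mL

Step 1: 150 μL + 1725 μL = 1875 μL total → factor 1875/150 = 12.5
Step 2: 6-fold → factor 6
Step 3: 16-fold → factor 16
Overall dilution factor = 12.5 × 6 × 16 = 1200
Final = 5.00 g/L / 1200 = 0.004167 g/L = 4.17 μg/mL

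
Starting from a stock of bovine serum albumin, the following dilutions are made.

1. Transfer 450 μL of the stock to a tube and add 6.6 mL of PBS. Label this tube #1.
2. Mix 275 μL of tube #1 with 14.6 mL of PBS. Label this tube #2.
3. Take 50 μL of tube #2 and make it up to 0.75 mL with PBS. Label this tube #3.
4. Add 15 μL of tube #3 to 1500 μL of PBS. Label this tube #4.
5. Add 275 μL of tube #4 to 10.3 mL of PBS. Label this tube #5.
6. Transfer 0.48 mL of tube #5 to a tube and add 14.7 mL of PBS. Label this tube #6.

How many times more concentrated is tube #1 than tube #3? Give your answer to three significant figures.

Step 1: 450 μL + 6.6 mL = 7050 μL total → factor 7050/450 = 15.667
Step 2: 275 μL + 14.6 mL = 14875 μL total → factor 14875/275 = 54.091
Step 3: 50 μL brought to 0.75 mL → factor 750/50 = 15
Dilution factor to tube #1 = 15.667; to tube #3 = 12711
[tube #1]/[tube #3] = (factor to tube #3)/(factor to tube #1) = 12711/15.667 = 811

811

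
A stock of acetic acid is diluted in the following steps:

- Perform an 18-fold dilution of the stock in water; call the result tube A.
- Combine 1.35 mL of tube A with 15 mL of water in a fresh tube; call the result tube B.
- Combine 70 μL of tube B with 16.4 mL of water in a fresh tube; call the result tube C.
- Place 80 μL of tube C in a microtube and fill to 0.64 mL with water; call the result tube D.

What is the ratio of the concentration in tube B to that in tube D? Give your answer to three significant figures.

Step 1: 18-fold → factor 18
Step 2: 1.35 mL + 15 mL = 16.35 mL total → factor 16.35/1.35 = 12.111
Step 3: 70 μL + 16.4 mL = 16470 μL total → factor 16470/70 = 235.29
Step 4: 80 μL brought to 0.64 mL → factor 640/80 = 8
Dilution factor to tube B = 218; to tube D = 4.1034 × 10^5
[tube B]/[tube D] = (factor to tube D)/(factor to tube B) = 4.1034 × 10^5/218 = 1.88 × 10^3

1.88 × 10^3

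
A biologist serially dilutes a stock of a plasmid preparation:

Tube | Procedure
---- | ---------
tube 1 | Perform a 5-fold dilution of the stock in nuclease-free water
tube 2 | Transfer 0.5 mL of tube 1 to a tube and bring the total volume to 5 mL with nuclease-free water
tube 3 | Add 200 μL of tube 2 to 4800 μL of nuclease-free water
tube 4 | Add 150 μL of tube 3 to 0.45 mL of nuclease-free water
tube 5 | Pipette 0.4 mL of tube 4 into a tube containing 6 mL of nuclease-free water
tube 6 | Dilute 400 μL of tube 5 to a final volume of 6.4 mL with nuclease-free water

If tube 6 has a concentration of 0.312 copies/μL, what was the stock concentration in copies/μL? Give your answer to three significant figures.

3.99 × 10^5 copies/μL

Step 1: 5-fold → factor 5
Step 2: 0.5 mL brought to 5 mL → factor 5/0.5 = 10
Step 3: 200 μL + 4800 μL = 5000 μL total → factor 5000/200 = 25
Step 4: 150 μL + 0.45 mL = 600 μL total → factor 600/150 = 4
Step 5: 0.4 mL + 6 mL = 6.4 mL total → factor 6.4/0.4 = 16
Step 6: 400 μL brought to 6.4 mL → factor 6400/400 = 16
Overall dilution factor = 5 × 10 × 25 × 4 × 16 × 16 = 1.28 × 10^6
Stock = 0.312 copies/μL × 1.28 × 10^6 = 3.99 × 10^5 copies/μL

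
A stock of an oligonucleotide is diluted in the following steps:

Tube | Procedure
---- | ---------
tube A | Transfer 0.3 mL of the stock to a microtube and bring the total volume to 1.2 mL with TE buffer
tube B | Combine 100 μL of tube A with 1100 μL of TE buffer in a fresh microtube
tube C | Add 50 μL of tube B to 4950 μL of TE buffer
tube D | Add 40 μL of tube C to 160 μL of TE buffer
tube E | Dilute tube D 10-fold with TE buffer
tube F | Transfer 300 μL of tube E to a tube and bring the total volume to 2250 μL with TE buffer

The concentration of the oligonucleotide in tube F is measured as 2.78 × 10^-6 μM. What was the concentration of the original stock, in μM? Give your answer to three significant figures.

Step 1: 0.3 mL brought to 1.2 mL → factor 1.2/0.3 = 4
Step 2: 100 μL + 1100 μL = 1200 μL total → factor 1200/100 = 12
Step 3: 50 μL + 4950 μL = 5000 μL total → factor 5000/50 = 100
Step 4: 40 μL + 160 μL = 200 μL total → factor 200/40 = 5
Step 5: 10-fold → factor 10
Step 6: 300 μL brought to 2250 μL → factor 2250/300 = 7.5
Overall dilution factor = 4 × 12 × 100 × 5 × 10 × 7.5 = 1.8 × 10^6
Stock = 2.78 × 10^-6 μM × 1.8 × 10^6 = 5.00 μM

5.00 μM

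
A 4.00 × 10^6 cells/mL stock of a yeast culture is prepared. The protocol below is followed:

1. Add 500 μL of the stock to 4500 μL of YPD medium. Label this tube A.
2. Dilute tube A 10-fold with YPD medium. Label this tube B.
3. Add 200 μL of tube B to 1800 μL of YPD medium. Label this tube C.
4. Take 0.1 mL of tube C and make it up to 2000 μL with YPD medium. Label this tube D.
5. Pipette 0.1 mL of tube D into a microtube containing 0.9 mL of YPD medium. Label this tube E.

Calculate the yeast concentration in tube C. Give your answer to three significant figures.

Step 1: 500 μL + 4500 μL = 5000 μL total → factor 5000/500 = 10
Step 2: 10-fold → factor 10
Step 3: 200 μL + 1800 μL = 2000 μL total → factor 2000/200 = 10
Dilution factor through tube C = 10 × 10 × 10 = 1000
[tube C] = 4.00 × 10^6 cells/mL / 1000 = 4.00 × 10^3 cells/mL

4.00 × 10^3 cells/mL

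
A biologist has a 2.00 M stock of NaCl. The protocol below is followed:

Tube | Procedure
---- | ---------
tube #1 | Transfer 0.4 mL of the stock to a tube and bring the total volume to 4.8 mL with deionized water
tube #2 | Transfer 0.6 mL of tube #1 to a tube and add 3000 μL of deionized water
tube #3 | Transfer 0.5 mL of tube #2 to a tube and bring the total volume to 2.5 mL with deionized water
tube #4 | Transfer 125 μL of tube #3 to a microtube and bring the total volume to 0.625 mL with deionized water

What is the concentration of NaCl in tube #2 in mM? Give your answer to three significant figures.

Step 1: 0.4 mL brought to 4.8 mL → factor 4.8/0.4 = 12
Step 2: 0.6 mL + 3000 μL = 3.6 mL total → factor 3.6/0.6 = 6
Dilution factor through tube #2 = 12 × 6 = 72
[tube #2] = 2.00 M / 72 = 0.02778 M = 27.8 mM

27.8 mM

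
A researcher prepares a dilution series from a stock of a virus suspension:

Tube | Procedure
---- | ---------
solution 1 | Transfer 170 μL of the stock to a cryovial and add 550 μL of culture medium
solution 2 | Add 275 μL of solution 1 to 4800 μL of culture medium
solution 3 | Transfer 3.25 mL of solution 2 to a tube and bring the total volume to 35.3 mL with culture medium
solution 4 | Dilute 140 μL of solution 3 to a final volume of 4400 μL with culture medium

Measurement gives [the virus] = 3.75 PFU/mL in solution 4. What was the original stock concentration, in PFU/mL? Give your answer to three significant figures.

Step 1: 170 μL + 550 μL = 720 μL total → factor 720/170 = 4.2353
Step 2: 275 μL + 4800 μL = 5075 μL total → factor 5075/275 = 18.455
Step 3: 3.25 mL brought to 35.3 mL → factor 35.3/3.25 = 10.862
Step 4: 140 μL brought to 4400 μL → factor 4400/140 = 31.429
Overall dilution factor = 4.2353 × 18.455 × 10.862 × 31.429 = 26681
Stock = 3.75 PFU/mL × 26681 = 1.00 × 10^5 PFU/mL

1.00 × 10^5 PFU/mL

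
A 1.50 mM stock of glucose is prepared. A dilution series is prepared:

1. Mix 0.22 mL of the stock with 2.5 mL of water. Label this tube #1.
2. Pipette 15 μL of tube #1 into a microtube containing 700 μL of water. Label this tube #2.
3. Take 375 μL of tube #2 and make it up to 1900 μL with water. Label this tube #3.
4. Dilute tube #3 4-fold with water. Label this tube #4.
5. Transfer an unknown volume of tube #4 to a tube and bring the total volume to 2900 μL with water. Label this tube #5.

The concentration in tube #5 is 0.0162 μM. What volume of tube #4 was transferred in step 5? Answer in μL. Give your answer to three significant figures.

Step 1: 0.22 mL + 2.5 mL = 2.72 mL total → factor 2.72/0.22 = 12.364
Step 2: 15 μL + 700 μL = 715 μL total → factor 715/15 = 47.667
Step 3: 375 μL brought to 1900 μL → factor 1900/375 = 5.0667
Step 4: 4-fold → factor 4
Step 5: v brought to 2900 μL → factor = 2900 μL/v
Product of known-step factors = 11944
Overall factor = 1.50 mM / (0.0162 μM) = 92593
Step-5 factor = 92593 / 11944 = 7.7523
v = 2900 μL / 7.7523 = 374 μL

374 μL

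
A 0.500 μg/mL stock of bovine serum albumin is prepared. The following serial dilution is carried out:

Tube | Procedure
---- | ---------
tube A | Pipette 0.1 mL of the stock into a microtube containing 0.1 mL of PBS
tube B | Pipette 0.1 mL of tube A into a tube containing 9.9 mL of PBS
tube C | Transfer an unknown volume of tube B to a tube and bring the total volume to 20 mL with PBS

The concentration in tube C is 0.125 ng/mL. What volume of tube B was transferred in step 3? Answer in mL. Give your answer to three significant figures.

Step 1: 0.1 mL + 0.1 mL = 0.2 mL total → factor 0.2/0.1 = 2
Step 2: 0.1 mL + 9.9 mL = 10 mL total → factor 10/0.1 = 100
Step 3: v brought to 20 mL → factor = 20 mL/v
Product of known-step factors = 200
Overall factor = 0.500 μg/mL / (0.125 ng/mL) = 4000
Step-3 factor = 4000 / 200 = 20
v = 20 mL / 20 = 1.00 mL

1.00 mL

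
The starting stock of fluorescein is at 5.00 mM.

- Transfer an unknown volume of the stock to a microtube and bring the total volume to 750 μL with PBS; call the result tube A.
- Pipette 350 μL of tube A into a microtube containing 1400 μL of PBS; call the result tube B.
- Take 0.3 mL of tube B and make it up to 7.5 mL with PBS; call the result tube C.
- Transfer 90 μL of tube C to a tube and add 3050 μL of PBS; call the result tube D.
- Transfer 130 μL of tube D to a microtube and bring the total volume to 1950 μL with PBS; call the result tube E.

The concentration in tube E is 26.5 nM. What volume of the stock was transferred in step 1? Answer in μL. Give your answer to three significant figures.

Step 1: v brought to 750 μL → factor = 750 μL/v
Step 2: 350 μL + 1400 μL = 1750 μL total → factor 1750/350 = 5
Step 3: 0.3 mL brought to 7.5 mL → factor 7.5/0.3 = 25
Step 4: 90 μL + 3050 μL = 3140 μL total → factor 3140/90 = 34.889
Step 5: 130 μL brought to 1950 μL → factor 1950/130 = 15
Product of known-step factors = 65417
Overall factor = 5.00 mM / (26.5 nM) = 1.8868 × 10^5
Step-1 factor = 1.8868 × 10^5 / 65417 = 2.8843
v = 750 μL / 2.8843 = 260 μL

260 μL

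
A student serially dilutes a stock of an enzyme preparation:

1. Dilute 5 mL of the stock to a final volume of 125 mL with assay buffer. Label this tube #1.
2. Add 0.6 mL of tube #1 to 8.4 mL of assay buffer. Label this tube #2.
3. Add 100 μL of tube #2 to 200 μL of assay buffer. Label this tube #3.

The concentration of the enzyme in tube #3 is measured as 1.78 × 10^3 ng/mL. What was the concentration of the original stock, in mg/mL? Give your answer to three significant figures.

Step 1: 5 mL brought to 125 mL → factor 125/5 = 25
Step 2: 0.6 mL + 8.4 mL = 9 mL total → factor 9/0.6 = 15
Step 3: 100 μL + 200 μL = 300 μL total → factor 300/100 = 3
Overall dilution factor = 25 × 15 × 3 = 1125
Stock = 1.78 × 10^3 ng/mL × 1125 = 2.002 × 10^6 ng/mL = 2.00 mg/mL

2.00 mg/mL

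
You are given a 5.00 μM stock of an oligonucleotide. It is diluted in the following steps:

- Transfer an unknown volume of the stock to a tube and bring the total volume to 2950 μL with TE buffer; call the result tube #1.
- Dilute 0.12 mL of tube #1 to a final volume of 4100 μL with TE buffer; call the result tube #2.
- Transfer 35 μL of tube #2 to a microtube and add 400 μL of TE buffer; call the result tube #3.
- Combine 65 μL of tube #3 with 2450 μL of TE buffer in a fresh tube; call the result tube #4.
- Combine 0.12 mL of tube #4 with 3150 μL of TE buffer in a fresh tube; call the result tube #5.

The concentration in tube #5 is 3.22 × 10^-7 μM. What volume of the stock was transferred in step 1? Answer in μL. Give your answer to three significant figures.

85.1 μL

Step 1: v brought to 2950 μL → factor = 2950 μL/v
Step 2: 0.12 mL brought to 4100 μL → factor 4.1/0.12 = 34.167
Step 3: 35 μL + 400 μL = 435 μL total → factor 435/35 = 12.429
Step 4: 65 μL + 2450 μL = 2515 μL total → factor 2515/65 = 38.692
Step 5: 0.12 mL + 3150 μL = 3.27 mL total → factor 3.27/0.12 = 27.25
Product of known-step factors = 4.4773 × 10^5
Overall factor = 5.00 μM / (3.22 × 10^-7 μM) = 1.5528 × 10^7
Step-1 factor = 1.5528 × 10^7 / 4.4773 × 10^5 = 34.682
v = 2950 μL / 34.682 = 85.1 μL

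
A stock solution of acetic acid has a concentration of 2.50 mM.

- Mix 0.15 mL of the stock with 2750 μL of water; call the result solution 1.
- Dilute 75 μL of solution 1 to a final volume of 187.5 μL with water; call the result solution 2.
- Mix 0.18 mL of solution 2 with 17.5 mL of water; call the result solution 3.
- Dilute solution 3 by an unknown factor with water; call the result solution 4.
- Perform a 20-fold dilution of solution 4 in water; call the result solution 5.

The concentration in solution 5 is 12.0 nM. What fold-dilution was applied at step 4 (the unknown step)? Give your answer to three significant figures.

2.19-fold

Step 1: 0.15 mL + 2750 μL = 2.9 mL total → factor 2.9/0.15 = 19.333
Step 2: 75 μL brought to 187.5 μL → factor 187.5/75 = 2.5
Step 3: 0.18 mL + 17.5 mL = 17.68 mL total → factor 17.68/0.18 = 98.222
Step 4: unknown factor x
Step 5: 20-fold → factor 20
Product of known-step factors = 94948
Overall factor = 2.50 mM / (12.0 nM) = 2.0833 × 10^5
x = 2.0833 × 10^5 / 94948 = 2.19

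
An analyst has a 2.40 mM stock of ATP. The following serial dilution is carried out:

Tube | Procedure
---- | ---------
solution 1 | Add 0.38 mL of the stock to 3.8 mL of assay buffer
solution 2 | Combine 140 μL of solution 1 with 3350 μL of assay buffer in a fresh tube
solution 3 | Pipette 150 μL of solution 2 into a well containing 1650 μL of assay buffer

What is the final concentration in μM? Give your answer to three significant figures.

0.729 μM

Step 1: 0.38 mL + 3.8 mL = 4.18 mL total → factor 4.18/0.38 = 11
Step 2: 140 μL + 3350 μL = 3490 μL total → factor 3490/140 = 24.929
Step 3: 150 μL + 1650 μL = 1800 μL total → factor 1800/150 = 12
Overall dilution factor = 11 × 24.929 × 12 = 3290.6
Final = 2.40 mM / 3290.6 = 0.0007294 mM = 0.729 μM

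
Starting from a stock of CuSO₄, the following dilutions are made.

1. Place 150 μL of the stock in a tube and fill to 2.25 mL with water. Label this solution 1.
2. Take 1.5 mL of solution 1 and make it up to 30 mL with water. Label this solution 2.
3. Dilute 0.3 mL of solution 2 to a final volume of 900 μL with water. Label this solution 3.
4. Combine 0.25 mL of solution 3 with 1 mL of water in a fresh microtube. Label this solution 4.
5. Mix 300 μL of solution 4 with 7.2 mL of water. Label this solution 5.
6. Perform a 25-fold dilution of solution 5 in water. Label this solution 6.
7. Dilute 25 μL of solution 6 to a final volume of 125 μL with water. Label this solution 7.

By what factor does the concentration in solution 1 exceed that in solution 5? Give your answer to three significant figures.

7.50 × 10^3

Step 1: 150 μL brought to 2.25 mL → factor 2250/150 = 15
Step 2: 1.5 mL brought to 30 mL → factor 30/1.5 = 20
Step 3: 0.3 mL brought to 900 μL → factor 0.9/0.3 = 3
Step 4: 0.25 mL + 1 mL = 1.25 mL total → factor 1.25/0.25 = 5
Step 5: 300 μL + 7.2 mL = 7500 μL total → factor 7500/300 = 25
Dilution factor to solution 1 = 15; to solution 5 = 1.125 × 10^5
[solution 1]/[solution 5] = (factor to solution 5)/(factor to solution 1) = 1.125 × 10^5/15 = 7.50 × 10^3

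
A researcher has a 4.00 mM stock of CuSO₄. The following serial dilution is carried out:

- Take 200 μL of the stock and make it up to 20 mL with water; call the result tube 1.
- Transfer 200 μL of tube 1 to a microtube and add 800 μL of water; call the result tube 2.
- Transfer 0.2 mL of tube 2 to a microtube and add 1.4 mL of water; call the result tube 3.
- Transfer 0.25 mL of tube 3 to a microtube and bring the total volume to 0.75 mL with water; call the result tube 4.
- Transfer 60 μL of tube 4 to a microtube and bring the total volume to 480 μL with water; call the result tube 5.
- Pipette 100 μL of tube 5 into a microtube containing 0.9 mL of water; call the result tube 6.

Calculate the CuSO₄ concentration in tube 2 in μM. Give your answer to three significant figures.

Step 1: 200 μL brought to 20 mL → factor 20000/200 = 100
Step 2: 200 μL + 800 μL = 1000 μL total → factor 1000/200 = 5
Dilution factor through tube 2 = 100 × 5 = 500
[tube 2] = 4.00 mM / 500 = 0.008000 mM = 8.00 μM

8.00 μM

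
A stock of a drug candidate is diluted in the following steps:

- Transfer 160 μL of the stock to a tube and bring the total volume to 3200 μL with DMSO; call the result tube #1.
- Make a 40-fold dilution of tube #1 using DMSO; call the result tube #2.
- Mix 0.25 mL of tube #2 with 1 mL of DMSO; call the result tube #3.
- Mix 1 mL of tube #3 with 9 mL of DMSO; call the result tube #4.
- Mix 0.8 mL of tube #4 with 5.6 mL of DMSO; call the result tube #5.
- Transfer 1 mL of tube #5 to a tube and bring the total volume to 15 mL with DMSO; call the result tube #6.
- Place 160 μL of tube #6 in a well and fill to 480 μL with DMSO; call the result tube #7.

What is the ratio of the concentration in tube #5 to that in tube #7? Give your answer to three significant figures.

Step 1: 160 μL brought to 3200 μL → factor 3200/160 = 20
Step 2: 40-fold → factor 40
Step 3: 0.25 mL + 1 mL = 1.25 mL total → factor 1.25/0.25 = 5
Step 4: 1 mL + 9 mL = 10 mL total → factor 10/1 = 10
Step 5: 0.8 mL + 5.6 mL = 6.4 mL total → factor 6.4/0.8 = 8
Step 6: 1 mL brought to 15 mL → factor 15/1 = 15
Step 7: 160 μL brought to 480 μL → factor 480/160 = 3
Dilution factor to tube #5 = 3.2 × 10^5; to tube #7 = 1.44 × 10^7
[tube #5]/[tube #7] = (factor to tube #7)/(factor to tube #5) = 1.44 × 10^7/3.2 × 10^5 = 45.0

45.0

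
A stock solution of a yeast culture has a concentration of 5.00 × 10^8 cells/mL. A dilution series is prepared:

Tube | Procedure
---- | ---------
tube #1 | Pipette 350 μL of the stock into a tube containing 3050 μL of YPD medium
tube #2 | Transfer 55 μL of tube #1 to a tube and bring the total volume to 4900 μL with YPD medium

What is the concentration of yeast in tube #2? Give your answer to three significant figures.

5.78 × 10^5 cells/mL

Step 1: 350 μL + 3050 μL = 3400 μL total → factor 3400/350 = 9.7143
Step 2: 55 μL brought to 4900 μL → factor 4900/55 = 89.091
Overall dilution factor = 9.7143 × 89.091 = 865.45
Final = 5.00 × 10^8 cells/mL / 865.45 = 5.78 × 10^5 cells/mL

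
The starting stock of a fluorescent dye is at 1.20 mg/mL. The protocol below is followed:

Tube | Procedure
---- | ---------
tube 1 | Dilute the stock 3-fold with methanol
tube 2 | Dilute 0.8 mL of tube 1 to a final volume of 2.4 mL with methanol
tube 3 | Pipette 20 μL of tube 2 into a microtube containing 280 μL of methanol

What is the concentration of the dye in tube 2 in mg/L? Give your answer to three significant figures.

Step 1: 3-fold → factor 3
Step 2: 0.8 mL brought to 2.4 mL → factor 2.4/0.8 = 3
Dilution factor through tube 2 = 3 × 3 = 9
[tube 2] = 1.20 mg/mL / 9 = 0.1333 mg/mL = 133 mg/L

133 mg/L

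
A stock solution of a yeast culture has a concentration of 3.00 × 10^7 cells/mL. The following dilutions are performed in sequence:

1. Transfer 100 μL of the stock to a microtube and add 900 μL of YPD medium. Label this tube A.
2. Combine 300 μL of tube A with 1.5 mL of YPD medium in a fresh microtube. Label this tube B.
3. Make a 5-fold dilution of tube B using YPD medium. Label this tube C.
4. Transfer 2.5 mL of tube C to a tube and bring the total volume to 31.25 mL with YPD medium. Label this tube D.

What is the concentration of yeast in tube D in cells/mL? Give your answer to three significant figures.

8.00 × 10^3 cells/mL

Step 1: 100 μL + 900 μL = 1000 μL total → factor 1000/100 = 10
Step 2: 300 μL + 1.5 mL = 1800 μL total → factor 1800/300 = 6
Step 3: 5-fold → factor 5
Step 4: 2.5 mL brought to 31.25 mL → factor 31.25/2.5 = 12.5
Overall dilution factor = 10 × 6 × 5 × 12.5 = 3750
Final = 3.00 × 10^7 cells/mL / 3750 = 8.00 × 10^3 cells/mL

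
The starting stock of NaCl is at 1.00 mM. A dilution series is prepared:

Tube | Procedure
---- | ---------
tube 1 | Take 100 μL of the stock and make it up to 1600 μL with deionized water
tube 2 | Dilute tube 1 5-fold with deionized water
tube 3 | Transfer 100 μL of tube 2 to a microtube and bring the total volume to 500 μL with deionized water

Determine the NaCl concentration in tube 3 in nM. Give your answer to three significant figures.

2.50 × 10^3 nM

Step 1: 100 μL brought to 1600 μL → factor 1600/100 = 16
Step 2: 5-fold → factor 5
Step 3: 100 μL brought to 500 μL → factor 500/100 = 5
Overall dilution factor = 16 × 5 × 5 = 400
Final = 1.00 mM / 400 = 0.002500 mM = 2.50 × 10^3 nM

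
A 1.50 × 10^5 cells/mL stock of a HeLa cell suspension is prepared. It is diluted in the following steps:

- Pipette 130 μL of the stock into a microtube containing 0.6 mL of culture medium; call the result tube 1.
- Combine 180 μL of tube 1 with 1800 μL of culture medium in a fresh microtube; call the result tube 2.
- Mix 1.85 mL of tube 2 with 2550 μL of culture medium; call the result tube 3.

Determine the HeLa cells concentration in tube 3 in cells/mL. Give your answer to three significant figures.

1.02 × 10^3 cells/mL

Step 1: 130 μL + 0.6 mL = 730 μL total → factor 730/130 = 5.6154
Step 2: 180 μL + 1800 μL = 1980 μL total → factor 1980/180 = 11
Step 3: 1.85 mL + 2550 μL = 4.4 mL total → factor 4.4/1.85 = 2.3784
Overall dilution factor = 5.6154 × 11 × 2.3784 = 146.91
Final = 1.50 × 10^5 cells/mL / 146.91 = 1.02 × 10^3 cells/mL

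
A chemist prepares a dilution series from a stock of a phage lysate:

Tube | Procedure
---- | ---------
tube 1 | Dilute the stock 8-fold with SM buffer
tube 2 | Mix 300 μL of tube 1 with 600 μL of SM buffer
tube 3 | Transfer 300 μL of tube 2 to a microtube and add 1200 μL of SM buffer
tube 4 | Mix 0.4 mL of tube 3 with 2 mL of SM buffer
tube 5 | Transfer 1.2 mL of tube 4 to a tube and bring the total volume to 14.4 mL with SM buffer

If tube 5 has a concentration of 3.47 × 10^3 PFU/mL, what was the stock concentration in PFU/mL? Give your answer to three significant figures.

Step 1: 8-fold → factor 8
Step 2: 300 μL + 600 μL = 900 μL total → factor 900/300 = 3
Step 3: 300 μL + 1200 μL = 1500 μL total → factor 1500/300 = 5
Step 4: 0.4 mL + 2 mL = 2.4 mL total → factor 2.4/0.4 = 6
Step 5: 1.2 mL brought to 14.4 mL → factor 14.4/1.2 = 12
Overall dilution factor = 8 × 3 × 5 × 6 × 12 = 8640
Stock = 3.47 × 10^3 PFU/mL × 8640 = 3.00 × 10^7 PFU/mL

3.00 × 10^7 PFU/mL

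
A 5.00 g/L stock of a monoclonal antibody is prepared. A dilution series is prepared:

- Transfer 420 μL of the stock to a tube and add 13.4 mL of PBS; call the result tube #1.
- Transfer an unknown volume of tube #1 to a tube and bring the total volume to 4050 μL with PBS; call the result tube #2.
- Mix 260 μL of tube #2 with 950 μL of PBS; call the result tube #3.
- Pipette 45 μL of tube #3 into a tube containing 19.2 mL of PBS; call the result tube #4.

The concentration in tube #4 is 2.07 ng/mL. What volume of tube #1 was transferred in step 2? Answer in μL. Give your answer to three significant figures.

110 μL

Step 1: 420 μL + 13.4 mL = 13820 μL total → factor 13820/420 = 32.905
Step 2: v brought to 4050 μL → factor = 4050 μL/v
Step 3: 260 μL + 950 μL = 1210 μL total → factor 1210/260 = 4.6538
Step 4: 45 μL + 19.2 mL = 19245 μL total → factor 19245/45 = 427.67
Product of known-step factors = 65490
Overall factor = 5.00 g/L / (2.07 ng/mL) = 2.4155 × 10^6
Step-2 factor = 2.4155 × 10^6 / 65490 = 36.883
v = 4050 μL / 36.883 = 110 μL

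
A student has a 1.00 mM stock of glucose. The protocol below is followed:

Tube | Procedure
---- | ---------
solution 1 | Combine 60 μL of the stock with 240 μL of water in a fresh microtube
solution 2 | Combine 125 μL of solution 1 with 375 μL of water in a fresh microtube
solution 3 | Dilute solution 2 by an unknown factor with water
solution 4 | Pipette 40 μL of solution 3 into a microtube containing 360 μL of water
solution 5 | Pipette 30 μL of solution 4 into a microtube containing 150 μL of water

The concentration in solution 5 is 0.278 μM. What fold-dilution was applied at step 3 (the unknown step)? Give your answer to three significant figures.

3.00-fold

Step 1: 60 μL + 240 μL = 300 μL total → factor 300/60 = 5
Step 2: 125 μL + 375 μL = 500 μL total → factor 500/125 = 4
Step 3: unknown factor x
Step 4: 40 μL + 360 μL = 400 μL total → factor 400/40 = 10
Step 5: 30 μL + 150 μL = 180 μL total → factor 180/30 = 6
Product of known-step factors = 1200
Overall factor = 1.00 mM / (0.278 μM) = 3597.1
x = 3597.1 / 1200 = 3.00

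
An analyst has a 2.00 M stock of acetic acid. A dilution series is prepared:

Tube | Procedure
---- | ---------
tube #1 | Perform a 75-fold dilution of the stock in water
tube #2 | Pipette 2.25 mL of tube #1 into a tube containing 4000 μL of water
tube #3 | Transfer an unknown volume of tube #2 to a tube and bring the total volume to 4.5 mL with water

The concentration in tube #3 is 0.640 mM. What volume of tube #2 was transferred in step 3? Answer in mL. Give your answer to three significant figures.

0.300 mL

Step 1: 75-fold → factor 75
Step 2: 2.25 mL + 4000 μL = 6.25 mL total → factor 6.25/2.25 = 2.7778
Step 3: v brought to 4.5 mL → factor = 4.5 mL/v
Product of known-step factors = 208.33
Overall factor = 2.00 M / (0.640 mM) = 3125
Step-3 factor = 3125 / 208.33 = 15
v = 4.5 mL / 15 = 0.300 mL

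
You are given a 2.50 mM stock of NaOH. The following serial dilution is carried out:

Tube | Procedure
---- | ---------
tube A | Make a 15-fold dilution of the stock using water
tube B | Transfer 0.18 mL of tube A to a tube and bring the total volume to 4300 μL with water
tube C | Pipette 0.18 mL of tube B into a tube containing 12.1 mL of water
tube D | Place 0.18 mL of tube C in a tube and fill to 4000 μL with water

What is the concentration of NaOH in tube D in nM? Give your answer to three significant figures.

Step 1: 15-fold → factor 15
Step 2: 0.18 mL brought to 4300 μL → factor 4.3/0.18 = 23.889
Step 3: 0.18 mL + 12.1 mL = 12.28 mL total → factor 12.28/0.18 = 68.222
Step 4: 0.18 mL brought to 4000 μL → factor 4/0.18 = 22.222
Dilution factor through tube D = 15 × 23.889 × 68.222 × 22.222 = 5.4325 × 10^5
[tube D] = 2.50 mM / 5.4325 × 10^5 = 4.602 × 10^-6 mM = 4.60 nM

4.60 nM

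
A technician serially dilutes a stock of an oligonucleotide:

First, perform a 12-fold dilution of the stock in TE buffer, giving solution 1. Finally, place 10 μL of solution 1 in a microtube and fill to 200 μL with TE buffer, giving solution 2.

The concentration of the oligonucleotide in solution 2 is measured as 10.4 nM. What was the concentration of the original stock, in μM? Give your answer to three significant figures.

2.50 μM

Step 1: 12-fold → factor 12
Step 2: 10 μL brought to 200 μL → factor 200/10 = 20
Overall dilution factor = 12 × 20 = 240
Stock = 10.4 nM × 240 = 2496 nM = 2.50 μM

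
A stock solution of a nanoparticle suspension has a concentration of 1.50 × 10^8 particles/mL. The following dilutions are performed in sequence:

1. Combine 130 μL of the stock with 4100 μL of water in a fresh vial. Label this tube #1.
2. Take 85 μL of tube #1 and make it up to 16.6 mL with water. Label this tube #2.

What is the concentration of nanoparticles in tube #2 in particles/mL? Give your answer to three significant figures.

2.36 × 10^4 particles/mL

Step 1: 130 μL + 4100 μL = 4230 μL total → factor 4230/130 = 32.538
Step 2: 85 μL brought to 16.6 mL → factor 16600/85 = 195.29
Overall dilution factor = 32.538 × 195.29 = 6354.6
Final = 1.50 × 10^8 particles/mL / 6354.6 = 2.36 × 10^4 particles/mL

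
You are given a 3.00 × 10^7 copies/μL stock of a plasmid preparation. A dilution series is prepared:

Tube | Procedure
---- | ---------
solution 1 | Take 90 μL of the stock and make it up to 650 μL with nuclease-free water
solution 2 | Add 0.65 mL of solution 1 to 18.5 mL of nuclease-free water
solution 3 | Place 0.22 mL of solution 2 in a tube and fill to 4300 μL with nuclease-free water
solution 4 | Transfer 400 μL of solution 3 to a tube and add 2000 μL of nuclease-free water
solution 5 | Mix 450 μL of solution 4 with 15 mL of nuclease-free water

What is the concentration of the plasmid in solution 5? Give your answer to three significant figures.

35.0 copies/μL

Step 1: 90 μL brought to 650 μL → factor 650/90 = 7.2222
Step 2: 0.65 mL + 18.5 mL = 19.15 mL total → factor 19.15/0.65 = 29.462
Step 3: 0.22 mL brought to 4300 μL → factor 4.3/0.22 = 19.545
Step 4: 400 μL + 2000 μL = 2400 μL total → factor 2400/400 = 6
Step 5: 450 μL + 15 mL = 15450 μL total → factor 15450/450 = 34.333
Overall dilution factor = 7.2222 × 29.462 × 19.545 × 6 × 34.333 = 8.5672 × 10^5
Final = 3.00 × 10^7 copies/μL / 8.5672 × 10^5 = 35.0 copies/μL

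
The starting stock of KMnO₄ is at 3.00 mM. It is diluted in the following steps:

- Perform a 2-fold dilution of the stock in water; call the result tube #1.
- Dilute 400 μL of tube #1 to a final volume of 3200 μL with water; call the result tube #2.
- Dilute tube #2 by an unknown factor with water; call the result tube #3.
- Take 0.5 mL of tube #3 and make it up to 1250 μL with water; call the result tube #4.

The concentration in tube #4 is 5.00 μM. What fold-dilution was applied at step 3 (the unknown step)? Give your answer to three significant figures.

Step 1: 2-fold → factor 2
Step 2: 400 μL brought to 3200 μL → factor 3200/400 = 8
Step 3: unknown factor x
Step 4: 0.5 mL brought to 1250 μL → factor 1.25/0.5 = 2.5
Product of known-step factors = 40
Overall factor = 3.00 mM / (5.00 μM) = 600
x = 600 / 40 = 15.0

15.0-fold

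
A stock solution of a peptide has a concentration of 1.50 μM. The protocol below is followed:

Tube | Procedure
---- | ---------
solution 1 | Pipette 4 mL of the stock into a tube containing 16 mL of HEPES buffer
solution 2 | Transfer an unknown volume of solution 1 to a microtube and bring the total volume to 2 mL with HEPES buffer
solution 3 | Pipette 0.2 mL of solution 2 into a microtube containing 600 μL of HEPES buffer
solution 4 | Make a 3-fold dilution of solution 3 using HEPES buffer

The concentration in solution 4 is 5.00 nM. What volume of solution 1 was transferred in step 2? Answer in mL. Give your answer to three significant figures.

0.400 mL

Step 1: 4 mL + 16 mL = 20 mL total → factor 20/4 = 5
Step 2: v brought to 2 mL → factor = 2 mL/v
Step 3: 0.2 mL + 600 μL = 0.8 mL total → factor 0.8/0.2 = 4
Step 4: 3-fold → factor 3
Product of known-step factors = 60
Overall factor = 1.50 μM / (5.00 nM) = 300
Step-2 factor = 300 / 60 = 5
v = 2 mL / 5 = 0.400 mL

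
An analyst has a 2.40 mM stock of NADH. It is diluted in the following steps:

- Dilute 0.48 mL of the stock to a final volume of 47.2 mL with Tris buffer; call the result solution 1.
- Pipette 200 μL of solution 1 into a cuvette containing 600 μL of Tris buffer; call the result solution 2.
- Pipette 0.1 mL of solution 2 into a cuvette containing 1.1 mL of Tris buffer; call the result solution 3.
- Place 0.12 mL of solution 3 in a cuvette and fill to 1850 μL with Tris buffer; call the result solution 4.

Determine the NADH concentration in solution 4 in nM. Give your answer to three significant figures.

33.0 nM

Step 1: 0.48 mL brought to 47.2 mL → factor 47.2/0.48 = 98.333
Step 2: 200 μL + 600 μL = 800 μL total → factor 800/200 = 4
Step 3: 0.1 mL + 1.1 mL = 1.2 mL total → factor 1.2/0.1 = 12
Step 4: 0.12 mL brought to 1850 μL → factor 1.85/0.12 = 15.417
Overall dilution factor = 98.333 × 4 × 12 × 15.417 = 72767
Final = 2.40 mM / 72767 = 3.298 × 10^-5 mM = 33.0 nM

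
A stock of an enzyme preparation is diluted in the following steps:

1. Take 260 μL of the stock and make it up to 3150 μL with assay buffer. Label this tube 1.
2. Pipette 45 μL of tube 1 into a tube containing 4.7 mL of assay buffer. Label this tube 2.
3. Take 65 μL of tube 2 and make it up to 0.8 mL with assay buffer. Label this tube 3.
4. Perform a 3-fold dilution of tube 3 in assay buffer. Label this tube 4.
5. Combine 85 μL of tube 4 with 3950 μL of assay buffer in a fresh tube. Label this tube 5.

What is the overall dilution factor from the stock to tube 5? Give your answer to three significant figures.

2.24 × 10^6

Step 1: 260 μL brought to 3150 μL → factor 3150/260 = 12.115
Step 2: 45 μL + 4.7 mL = 4745 μL total → factor 4745/45 = 105.44
Step 3: 65 μL brought to 0.8 mL → factor 800/65 = 12.308
Step 4: 3-fold → factor 3
Step 5: 85 μL + 3950 μL = 4035 μL total → factor 4035/85 = 47.471
Overall dilution factor = 12.115 × 105.44 × 12.308 × 3 × 47.471 = 2.2392 × 10^6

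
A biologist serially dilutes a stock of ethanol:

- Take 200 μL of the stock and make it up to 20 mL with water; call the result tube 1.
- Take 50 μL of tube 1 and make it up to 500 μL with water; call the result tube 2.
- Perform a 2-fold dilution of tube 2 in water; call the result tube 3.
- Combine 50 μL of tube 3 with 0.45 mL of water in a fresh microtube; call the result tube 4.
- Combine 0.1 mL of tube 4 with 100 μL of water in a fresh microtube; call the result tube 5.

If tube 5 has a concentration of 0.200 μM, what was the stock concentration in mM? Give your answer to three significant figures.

Step 1: 200 μL brought to 20 mL → factor 20000/200 = 100
Step 2: 50 μL brought to 500 μL → factor 500/50 = 10
Step 3: 2-fold → factor 2
Step 4: 50 μL + 0.45 mL = 500 μL total → factor 500/50 = 10
Step 5: 0.1 mL + 100 μL = 0.2 mL total → factor 0.2/0.1 = 2
Overall dilution factor = 100 × 10 × 2 × 10 × 2 = 40000
Stock = 0.200 μM × 40000 = 8000 μM = 8.00 mM

8.00 mM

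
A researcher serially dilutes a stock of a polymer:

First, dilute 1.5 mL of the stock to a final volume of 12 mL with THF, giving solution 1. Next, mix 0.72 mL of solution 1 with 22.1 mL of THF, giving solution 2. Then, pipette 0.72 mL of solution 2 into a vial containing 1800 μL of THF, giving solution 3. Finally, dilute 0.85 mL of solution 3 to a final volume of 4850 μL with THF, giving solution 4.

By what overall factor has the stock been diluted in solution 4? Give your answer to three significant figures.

Step 1: 1.5 mL brought to 12 mL → factor 12/1.5 = 8
Step 2: 0.72 mL + 22.1 mL = 22.82 mL total → factor 22.82/0.72 = 31.694
Step 3: 0.72 mL + 1800 μL = 2.52 mL total → factor 2.52/0.72 = 3.5
Step 4: 0.85 mL brought to 4850 μL → factor 4.85/0.85 = 5.7059
Overall dilution factor = 8 × 31.694 × 3.5 × 5.7059 = 5063.7

5.06 × 10^3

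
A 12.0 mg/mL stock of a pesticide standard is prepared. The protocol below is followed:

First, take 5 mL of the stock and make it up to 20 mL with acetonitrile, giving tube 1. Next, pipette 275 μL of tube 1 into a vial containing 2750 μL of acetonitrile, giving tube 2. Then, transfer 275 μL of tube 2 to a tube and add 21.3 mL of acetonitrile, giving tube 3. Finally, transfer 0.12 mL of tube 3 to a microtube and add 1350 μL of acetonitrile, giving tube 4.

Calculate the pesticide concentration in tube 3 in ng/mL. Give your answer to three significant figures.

3.48 × 10^3 ng/mL

Step 1: 5 mL brought to 20 mL → factor 20/5 = 4
Step 2: 275 μL + 2750 μL = 3025 μL total → factor 3025/275 = 11
Step 3: 275 μL + 21.3 mL = 21575 μL total → factor 21575/275 = 78.455
Dilution factor through tube 3 = 4 × 11 × 78.455 = 3452
[tube 3] = 12.0 mg/mL / 3452 = 0.003476 mg/mL = 3.48 × 10^3 ng/mL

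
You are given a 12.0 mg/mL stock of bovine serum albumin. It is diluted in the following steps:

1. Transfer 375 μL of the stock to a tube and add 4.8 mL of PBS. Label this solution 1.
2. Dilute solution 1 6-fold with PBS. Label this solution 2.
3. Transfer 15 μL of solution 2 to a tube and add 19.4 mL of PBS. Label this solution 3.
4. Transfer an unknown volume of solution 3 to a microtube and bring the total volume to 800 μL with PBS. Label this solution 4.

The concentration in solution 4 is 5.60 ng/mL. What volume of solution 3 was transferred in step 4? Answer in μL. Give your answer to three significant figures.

40.0 μL

Step 1: 375 μL + 4.8 mL = 5175 μL total → factor 5175/375 = 13.8
Step 2: 6-fold → factor 6
Step 3: 15 μL + 19.4 mL = 19415 μL total → factor 19415/15 = 1294.3
Step 4: v brought to 800 μL → factor = 800 μL/v
Product of known-step factors = 1.0717 × 10^5
Overall factor = 12.0 mg/mL / (5.60 ng/mL) = 2.1429 × 10^6
Step-4 factor = 2.1429 × 10^6 / 1.0717 × 10^5 = 19.995
v = 800 μL / 19.995 = 40.0 μL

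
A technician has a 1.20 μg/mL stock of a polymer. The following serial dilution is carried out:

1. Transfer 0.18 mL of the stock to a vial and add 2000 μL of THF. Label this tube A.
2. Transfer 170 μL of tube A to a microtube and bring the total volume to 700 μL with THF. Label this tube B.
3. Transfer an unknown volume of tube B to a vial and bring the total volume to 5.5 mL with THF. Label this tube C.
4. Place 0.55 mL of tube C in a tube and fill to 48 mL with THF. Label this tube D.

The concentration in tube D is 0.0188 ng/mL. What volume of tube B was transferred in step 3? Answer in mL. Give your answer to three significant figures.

0.375 mL

Step 1: 0.18 mL + 2000 μL = 2.18 mL total → factor 2.18/0.18 = 12.111
Step 2: 170 μL brought to 700 μL → factor 700/170 = 4.1176
Step 3: v brought to 5.5 mL → factor = 5.5 mL/v
Step 4: 0.55 mL brought to 48 mL → factor 48/0.55 = 87.273
Product of known-step factors = 4352.2
Overall factor = 1.20 μg/mL / (0.0188 ng/mL) = 63830
Step-3 factor = 63830 / 4352.2 = 14.666
v = 5.5 mL / 14.666 = 0.375 mL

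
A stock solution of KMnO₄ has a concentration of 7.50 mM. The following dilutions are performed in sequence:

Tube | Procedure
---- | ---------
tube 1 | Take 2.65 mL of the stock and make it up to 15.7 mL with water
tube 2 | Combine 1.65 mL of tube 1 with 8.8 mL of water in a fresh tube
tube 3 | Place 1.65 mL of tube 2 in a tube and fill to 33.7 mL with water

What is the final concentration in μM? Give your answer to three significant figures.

9.79 μM

Step 1: 2.65 mL brought to 15.7 mL → factor 15.7/2.65 = 5.9245
Step 2: 1.65 mL + 8.8 mL = 10.45 mL total → factor 10.45/1.65 = 6.3333
Step 3: 1.65 mL brought to 33.7 mL → factor 33.7/1.65 = 20.424
Overall dilution factor = 5.9245 × 6.3333 × 20.424 = 766.36
Final = 7.50 mM / 766.36 = 0.009787 mM = 9.79 μM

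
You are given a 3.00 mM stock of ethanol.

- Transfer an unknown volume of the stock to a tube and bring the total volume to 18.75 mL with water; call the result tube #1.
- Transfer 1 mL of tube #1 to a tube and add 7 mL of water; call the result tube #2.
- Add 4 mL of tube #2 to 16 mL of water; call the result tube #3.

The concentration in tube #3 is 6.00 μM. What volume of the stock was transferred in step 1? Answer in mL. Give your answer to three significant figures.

Step 1: v brought to 18.75 mL → factor = 18.75 mL/v
Step 2: 1 mL + 7 mL = 8 mL total → factor 8/1 = 8
Step 3: 4 mL + 16 mL = 20 mL total → factor 20/4 = 5
Product of known-step factors = 40
Overall factor = 3.00 mM / (6.00 μM) = 500
Step-1 factor = 500 / 40 = 12.5
v = 18.75 mL / 12.5 = 1.50 mL

1.50 mL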